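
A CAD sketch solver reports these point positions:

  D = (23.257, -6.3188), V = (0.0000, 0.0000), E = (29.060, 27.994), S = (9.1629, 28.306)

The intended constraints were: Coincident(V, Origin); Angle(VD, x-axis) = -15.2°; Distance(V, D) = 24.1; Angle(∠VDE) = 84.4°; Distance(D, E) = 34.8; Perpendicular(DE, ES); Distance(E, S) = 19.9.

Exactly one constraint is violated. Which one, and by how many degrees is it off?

Perpendicular(DE, ES) — off by 8.70°.

V = (0.00, 0.00) ✓; VD at -15.20° ✓; |VD| = 24.10 ✓; ∠VDE = 84.40° ✓; |DE| = 34.80 ✓; ∠(DE, ES) = 98.70° ✗; |ES| = 19.90 ✓.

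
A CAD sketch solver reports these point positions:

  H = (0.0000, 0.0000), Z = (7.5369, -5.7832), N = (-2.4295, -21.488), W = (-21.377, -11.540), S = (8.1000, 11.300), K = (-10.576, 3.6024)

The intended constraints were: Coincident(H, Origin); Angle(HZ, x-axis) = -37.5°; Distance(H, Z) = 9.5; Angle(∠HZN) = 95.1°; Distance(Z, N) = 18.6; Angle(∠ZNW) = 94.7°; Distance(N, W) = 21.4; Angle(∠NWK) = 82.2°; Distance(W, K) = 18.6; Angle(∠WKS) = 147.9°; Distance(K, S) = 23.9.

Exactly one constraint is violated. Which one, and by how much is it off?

Distance(K, S) = 23.9 — off by 3.70.

H = (0.00, 0.00) ✓; HZ at -37.50° ✓; |HZ| = 9.500 ✓; ∠HZN = 95.10° ✓; |ZN| = 18.60 ✓; ∠ZNW = 94.70° ✓; |NW| = 21.40 ✓; ∠NWK = 82.20° ✓; |WK| = 18.60 ✓; ∠WKS = 147.9° ✓; |KS| = 20.20 ✗.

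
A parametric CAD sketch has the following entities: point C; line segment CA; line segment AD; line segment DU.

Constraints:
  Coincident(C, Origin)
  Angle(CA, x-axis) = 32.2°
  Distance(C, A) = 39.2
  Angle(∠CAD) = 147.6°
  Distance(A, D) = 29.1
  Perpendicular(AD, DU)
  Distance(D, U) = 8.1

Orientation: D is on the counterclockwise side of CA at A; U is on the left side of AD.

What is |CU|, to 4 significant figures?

63.52

C is at the origin; CA runs at 32.2° with length 39.2, so A = 39.2·(cos 32.2°, sin 32.2°) = (33.17, 20.89). ∠CAD = 147.6°, so AD runs at 32.2° + (180° − 147.6°) = 64.60° from the x-axis; with |AD| = 29.1, D = A + 29.1·(cos 64.60°, sin 64.60°) = (45.65, 47.18). The perpendicularity gives DU at right angles to AD; with |DU| = 8.1 on the left of AD, U = D + 8.1·(-0.9033, 0.4289) = (38.34, 50.65). Then |CU| = |U − C| = 63.52.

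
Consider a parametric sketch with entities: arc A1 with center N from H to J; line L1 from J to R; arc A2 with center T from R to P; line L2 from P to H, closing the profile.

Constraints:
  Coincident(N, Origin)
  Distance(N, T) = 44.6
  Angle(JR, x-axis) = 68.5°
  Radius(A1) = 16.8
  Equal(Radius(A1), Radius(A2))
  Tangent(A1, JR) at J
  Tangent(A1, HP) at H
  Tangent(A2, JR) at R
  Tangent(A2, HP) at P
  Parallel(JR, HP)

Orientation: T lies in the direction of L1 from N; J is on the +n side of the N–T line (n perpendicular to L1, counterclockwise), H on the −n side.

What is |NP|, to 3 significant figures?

47.7

The slot axis is L1's direction at 68.5°, so u = (cos 68.5°, sin 68.5°) = (0.367, 0.930) and n = (−sin 68.5°, cos 68.5°) = (-0.930, 0.367). N is at the origin and T lies 44.6 along u from N, so T = 44.6·u = (16.3, 41.5). Tangency of A1 to both parallel lines with radius 16.8 puts J and H at N ± 16.8·n: J = (-15.6, 6.16), H = (15.6, -6.16). Equal radii place R and P the same way about T: R = T + 16.8·n = (0.715, 47.7), P = T − 16.8·n = (32.0, 35.3). Then |NP| = |P − N| = 47.7.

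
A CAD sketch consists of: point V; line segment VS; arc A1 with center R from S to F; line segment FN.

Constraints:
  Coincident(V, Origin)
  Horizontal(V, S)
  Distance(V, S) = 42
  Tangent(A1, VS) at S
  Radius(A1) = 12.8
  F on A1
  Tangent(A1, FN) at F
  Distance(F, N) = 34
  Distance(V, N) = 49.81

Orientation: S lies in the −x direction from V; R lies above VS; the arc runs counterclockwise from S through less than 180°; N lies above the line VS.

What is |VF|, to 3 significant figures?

31.2

Checks: |RF| = 12.80 ✓; ∠(RF, FN) = 90.00° ✓; |FN| = 34.00 ✓; |VN| = 49.81 ✓.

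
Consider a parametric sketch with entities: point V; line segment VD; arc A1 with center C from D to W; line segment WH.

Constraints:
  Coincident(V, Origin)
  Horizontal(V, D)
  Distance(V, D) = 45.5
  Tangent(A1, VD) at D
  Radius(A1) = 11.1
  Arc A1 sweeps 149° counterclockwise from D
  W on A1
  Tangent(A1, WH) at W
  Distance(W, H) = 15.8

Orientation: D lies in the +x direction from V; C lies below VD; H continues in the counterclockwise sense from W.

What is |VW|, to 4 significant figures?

44.81

V is at the origin; VD is horizontal with |VD| = 45.5 and D on the +x side, so D = (45.50, 0.000). Tangency of A1 to VD means the radius CD is perpendicular to VD, so C = D + (0, -11.1) = (45.50, -11.10). On A1, D sits at bearing 90° from C; a 149° counterclockwise sweep puts W at bearing 239°, so W = C + 11.1·(cos 239°, sin 239°) = (39.78, -20.61). Then |VW| = |W − V| = 44.81.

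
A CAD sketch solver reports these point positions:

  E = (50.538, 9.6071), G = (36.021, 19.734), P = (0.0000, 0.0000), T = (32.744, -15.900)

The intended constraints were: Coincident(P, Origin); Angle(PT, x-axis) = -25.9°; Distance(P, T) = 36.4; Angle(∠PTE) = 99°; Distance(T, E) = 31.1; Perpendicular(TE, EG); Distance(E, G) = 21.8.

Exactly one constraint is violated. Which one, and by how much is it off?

Distance(E, G) = 21.8 — off by 4.10.

P = (0.00, 0.00) ✓; PT at -25.90° ✓; |PT| = 36.40 ✓; ∠PTE = 99.00° ✓; |TE| = 31.10 ✓; ∠(TE, EG) = 90.00° ✓; |EG| = 17.70 ✗.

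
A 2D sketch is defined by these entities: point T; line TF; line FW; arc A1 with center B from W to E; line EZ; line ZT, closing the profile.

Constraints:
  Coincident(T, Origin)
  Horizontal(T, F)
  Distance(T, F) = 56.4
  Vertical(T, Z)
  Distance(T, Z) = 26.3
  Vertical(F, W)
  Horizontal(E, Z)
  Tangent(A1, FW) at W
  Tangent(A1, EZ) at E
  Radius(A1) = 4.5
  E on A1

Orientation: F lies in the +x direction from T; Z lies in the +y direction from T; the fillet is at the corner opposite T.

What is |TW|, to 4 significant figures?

60.47

T is at the origin; T and F share the same y with |TF| = 56.4 and F on the +x side, so F = (56.40, 0.000). TZ is vertical with |TZ| = 26.3 and Z on the +y side, so Z = (0.000, 26.30). The virtual corner opposite T is at (56.40, 26.30). The tangent condition forces BW to be normal to FW and A1 meets EZ tangentially, so BE is at right angles to EZ, with radius 4.5, so the center B sits 4.5 in from both sides at B = (51.90, 21.80). That places the tangent points at W = (56.40, 21.80) on FW and E = (51.90, 26.30) on EZ. Then |TW| = |W − T| = 60.47.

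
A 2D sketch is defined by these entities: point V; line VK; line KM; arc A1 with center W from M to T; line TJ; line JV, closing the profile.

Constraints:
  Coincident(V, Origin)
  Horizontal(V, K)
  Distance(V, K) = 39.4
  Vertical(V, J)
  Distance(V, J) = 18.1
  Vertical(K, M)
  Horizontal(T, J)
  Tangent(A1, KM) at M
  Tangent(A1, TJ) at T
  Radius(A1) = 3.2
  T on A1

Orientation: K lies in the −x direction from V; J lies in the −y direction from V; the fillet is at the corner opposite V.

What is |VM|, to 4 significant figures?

42.12

The virtual corner opposite V is at (-39.40, -18.10). A1 meets KM tangentially, so WM is at right angles to KM and A1 meets TJ tangentially, so WT is at right angles to TJ, with radius 3.2, so the center W sits 3.2 in from both sides at W = (-36.20, -14.90). That places the tangent points at M = (-39.40, -14.90) on KM and T = (-36.20, -18.10) on TJ. Then |VM| = |M − V| = 42.12.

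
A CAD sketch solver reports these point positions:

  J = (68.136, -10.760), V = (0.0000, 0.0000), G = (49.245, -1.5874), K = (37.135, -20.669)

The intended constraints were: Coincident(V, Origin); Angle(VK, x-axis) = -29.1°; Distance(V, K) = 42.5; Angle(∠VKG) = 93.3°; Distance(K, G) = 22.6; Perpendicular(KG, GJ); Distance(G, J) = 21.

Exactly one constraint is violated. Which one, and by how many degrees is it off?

Perpendicular(KG, GJ) — off by 6.50°.

V = (0.00, 0.00) ✓; VK at -29.10° ✓; |VK| = 42.50 ✓; ∠VKG = 93.30° ✓; |KG| = 22.60 ✓; ∠(KG, GJ) = 83.50° ✗; |GJ| = 21.00 ✓.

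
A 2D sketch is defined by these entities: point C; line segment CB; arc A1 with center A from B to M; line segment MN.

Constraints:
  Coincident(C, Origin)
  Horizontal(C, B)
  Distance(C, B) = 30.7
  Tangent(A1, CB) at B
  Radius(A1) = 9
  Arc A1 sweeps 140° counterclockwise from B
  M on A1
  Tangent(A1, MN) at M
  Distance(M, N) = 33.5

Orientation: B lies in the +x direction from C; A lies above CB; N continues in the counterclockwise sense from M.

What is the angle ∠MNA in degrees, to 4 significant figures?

15.04°

On A1, B sits at bearing -90° from A; a 140° counterclockwise sweep puts M at bearing 50°, so M = A + 9.0·(cos 50°, sin 50°) = (36.49, 15.89). Since A1 is tangent to MN there, AM ⟂ MN, so MN runs along (−sin 50°, cos 50°); with |MN| = 33.5, N = (10.82, 37.43). Then cos ∠MNA = NM·NA / (|NM||NA|), giving 15.04°.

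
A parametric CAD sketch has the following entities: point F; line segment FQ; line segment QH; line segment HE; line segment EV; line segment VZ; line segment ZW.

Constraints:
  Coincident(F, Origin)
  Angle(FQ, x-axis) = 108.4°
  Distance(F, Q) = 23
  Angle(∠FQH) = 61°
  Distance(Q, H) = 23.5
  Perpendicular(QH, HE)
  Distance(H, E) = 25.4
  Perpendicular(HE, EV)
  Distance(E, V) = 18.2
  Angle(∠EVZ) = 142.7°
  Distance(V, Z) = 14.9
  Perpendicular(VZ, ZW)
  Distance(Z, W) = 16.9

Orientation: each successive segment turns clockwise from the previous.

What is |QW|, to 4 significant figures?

4.709

∠EVZ = 142.7° gives VZ at 132.1° from the x-axis; with |VZ| = 14.9, Z = (-16.71, 6.938). VZ is perpendicular to ZW, so ZW runs at 42.10°; with |ZW| = 16.9, W = (-4.173, 18.27). Then |QW| = |W − Q| = 4.709.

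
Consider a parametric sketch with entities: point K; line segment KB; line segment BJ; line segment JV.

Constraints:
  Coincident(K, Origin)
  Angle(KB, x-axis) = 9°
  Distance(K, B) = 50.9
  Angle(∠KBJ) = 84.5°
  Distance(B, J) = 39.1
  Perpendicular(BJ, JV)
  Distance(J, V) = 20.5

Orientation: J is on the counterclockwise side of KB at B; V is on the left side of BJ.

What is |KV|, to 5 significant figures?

45.619

∠KBJ = 84.5°, so BJ runs at 9.0° + (180° − 84.5°) = 104.50° from the x-axis; with |BJ| = 39.1, J = B + 39.1·(cos 104.50°, sin 104.50°) = (40.483, 45.817). BJ ⟂ JV; with |JV| = 20.5 on the left of BJ, V = J + 20.5·(-0.96815, -0.25038) = (20.636, 40.684). Then |KV| = |V − K| = 45.619.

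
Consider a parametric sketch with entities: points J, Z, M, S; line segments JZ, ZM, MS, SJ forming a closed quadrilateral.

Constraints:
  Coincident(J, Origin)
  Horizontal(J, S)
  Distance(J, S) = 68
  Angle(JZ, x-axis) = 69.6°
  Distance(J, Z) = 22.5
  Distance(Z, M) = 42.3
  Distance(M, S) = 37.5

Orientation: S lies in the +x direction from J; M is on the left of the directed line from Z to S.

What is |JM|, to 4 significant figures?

58.33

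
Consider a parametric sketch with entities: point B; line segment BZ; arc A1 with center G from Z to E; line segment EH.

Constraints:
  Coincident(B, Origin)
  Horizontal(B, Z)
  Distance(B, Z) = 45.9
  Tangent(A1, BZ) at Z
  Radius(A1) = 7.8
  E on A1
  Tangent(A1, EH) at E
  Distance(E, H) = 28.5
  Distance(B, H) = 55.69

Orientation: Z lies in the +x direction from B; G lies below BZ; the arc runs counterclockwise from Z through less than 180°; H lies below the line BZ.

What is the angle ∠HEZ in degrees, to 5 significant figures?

131.54°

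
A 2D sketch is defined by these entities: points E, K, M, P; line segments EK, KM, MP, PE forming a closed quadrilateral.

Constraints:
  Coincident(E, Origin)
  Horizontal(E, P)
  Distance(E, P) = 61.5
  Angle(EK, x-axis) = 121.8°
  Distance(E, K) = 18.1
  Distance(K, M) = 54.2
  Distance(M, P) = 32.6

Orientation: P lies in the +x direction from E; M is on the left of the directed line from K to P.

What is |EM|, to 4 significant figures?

51.15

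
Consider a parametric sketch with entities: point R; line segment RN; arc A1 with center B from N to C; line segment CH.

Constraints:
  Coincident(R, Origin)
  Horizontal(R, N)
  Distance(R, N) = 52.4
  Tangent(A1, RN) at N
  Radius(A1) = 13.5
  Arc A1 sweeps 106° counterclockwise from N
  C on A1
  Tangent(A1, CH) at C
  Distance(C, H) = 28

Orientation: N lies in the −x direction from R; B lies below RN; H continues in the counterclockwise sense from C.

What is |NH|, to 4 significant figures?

44.45

On A1, N sits at bearing 90° from B; a 106° counterclockwise sweep puts C at bearing 196°, so C = B + 13.5·(cos 196°, sin 196°) = (-65.38, -17.22). Since A1 is tangent to CH there, BC ⟂ CH, so CH runs along (−sin 196°, cos 196°); with |CH| = 28.0, H = (-57.66, -44.14). Then |NH| = |H − N| = 44.45.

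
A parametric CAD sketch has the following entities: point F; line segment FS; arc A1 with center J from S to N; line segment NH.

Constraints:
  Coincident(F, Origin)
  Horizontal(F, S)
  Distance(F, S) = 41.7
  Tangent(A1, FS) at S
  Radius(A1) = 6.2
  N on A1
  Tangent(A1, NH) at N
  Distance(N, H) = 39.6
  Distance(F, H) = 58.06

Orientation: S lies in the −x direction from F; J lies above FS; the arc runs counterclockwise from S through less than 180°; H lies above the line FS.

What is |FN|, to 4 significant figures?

36.04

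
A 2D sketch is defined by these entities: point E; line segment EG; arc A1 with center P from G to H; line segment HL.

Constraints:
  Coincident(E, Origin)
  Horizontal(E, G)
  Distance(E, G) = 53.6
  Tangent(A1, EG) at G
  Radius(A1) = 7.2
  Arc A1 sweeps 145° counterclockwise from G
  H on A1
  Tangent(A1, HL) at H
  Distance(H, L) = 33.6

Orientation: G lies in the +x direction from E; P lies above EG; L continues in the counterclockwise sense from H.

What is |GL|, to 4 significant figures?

39.94

On A1, G sits at bearing -90° from P; a 145° counterclockwise sweep puts H at bearing 55°, so H = P + 7.2·(cos 55°, sin 55°) = (57.73, 13.10). Tangency of A1 to HL means the radius PH is perpendicular to HL, so HL runs along (−sin 55°, cos 55°); with |HL| = 33.6, L = (30.21, 32.37). Then |GL| = |L − G| = 39.94.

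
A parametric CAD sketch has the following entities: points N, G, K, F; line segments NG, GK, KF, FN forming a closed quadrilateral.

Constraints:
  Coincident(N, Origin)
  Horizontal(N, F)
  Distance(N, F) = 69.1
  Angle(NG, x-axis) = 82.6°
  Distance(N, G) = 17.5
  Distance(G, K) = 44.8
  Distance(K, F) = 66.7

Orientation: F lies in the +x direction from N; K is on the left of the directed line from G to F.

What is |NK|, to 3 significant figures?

60.7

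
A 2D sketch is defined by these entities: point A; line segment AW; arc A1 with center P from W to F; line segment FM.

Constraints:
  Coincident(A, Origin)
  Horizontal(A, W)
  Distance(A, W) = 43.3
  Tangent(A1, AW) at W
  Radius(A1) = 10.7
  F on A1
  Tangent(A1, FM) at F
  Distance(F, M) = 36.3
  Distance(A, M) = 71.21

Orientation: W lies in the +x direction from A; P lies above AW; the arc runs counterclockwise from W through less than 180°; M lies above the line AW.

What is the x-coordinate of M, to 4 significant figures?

53.33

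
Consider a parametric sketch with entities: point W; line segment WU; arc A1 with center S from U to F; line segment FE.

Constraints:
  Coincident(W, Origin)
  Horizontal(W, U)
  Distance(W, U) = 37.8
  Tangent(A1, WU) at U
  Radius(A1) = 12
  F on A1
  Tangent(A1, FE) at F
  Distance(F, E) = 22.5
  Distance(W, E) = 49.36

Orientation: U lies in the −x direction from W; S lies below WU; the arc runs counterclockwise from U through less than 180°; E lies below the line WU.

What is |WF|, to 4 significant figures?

50.98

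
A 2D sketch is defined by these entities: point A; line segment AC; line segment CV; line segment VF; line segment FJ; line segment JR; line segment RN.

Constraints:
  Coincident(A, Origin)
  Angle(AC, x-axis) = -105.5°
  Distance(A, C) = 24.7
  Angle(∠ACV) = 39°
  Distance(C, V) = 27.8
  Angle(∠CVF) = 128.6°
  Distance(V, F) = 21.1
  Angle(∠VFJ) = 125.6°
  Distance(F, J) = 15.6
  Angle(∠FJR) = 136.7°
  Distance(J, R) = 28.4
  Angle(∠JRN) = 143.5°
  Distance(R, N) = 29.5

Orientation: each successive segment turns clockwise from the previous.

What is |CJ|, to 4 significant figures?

48.38

∠CVF = 128.6° gives VF at 62.10° from the x-axis; with |VF| = 21.1, F = (-7.813, 20.34). ∠VFJ = 125.6° gives FJ at 7.700° from the x-axis; with |FJ| = 15.6, J = (7.647, 22.43). Then |CJ| = |J − C| = 48.38.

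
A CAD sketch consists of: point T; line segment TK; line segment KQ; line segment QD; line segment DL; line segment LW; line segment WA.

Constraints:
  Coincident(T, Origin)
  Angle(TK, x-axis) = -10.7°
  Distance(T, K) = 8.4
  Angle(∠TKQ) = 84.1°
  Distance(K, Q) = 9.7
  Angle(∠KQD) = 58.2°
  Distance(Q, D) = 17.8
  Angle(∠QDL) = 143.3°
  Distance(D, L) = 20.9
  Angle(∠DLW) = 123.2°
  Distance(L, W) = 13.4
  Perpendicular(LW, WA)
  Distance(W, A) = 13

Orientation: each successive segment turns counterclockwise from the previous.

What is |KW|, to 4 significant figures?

33.62

T is at the origin; TK runs at -10.7° with length 8.4, so K = (8.254, -1.560). ∠TKQ = 84.1° gives KQ at 85.20° from the x-axis; with |KQ| = 9.7, Q = (9.066, 8.106). ∠KQD = 58.2° gives QD at -153.0° from the x-axis; with |QD| = 17.8, D = (-6.794, 0.02535). ∠QDL = 143.3° gives DL at -116.3° from the x-axis; with |DL| = 20.9, L = (-16.05, -18.71). ∠DLW = 123.2° gives LW at -59.50° from the x-axis; with |LW| = 13.4, W = (-9.253, -30.26). Then |KW| = |W − K| = 33.62.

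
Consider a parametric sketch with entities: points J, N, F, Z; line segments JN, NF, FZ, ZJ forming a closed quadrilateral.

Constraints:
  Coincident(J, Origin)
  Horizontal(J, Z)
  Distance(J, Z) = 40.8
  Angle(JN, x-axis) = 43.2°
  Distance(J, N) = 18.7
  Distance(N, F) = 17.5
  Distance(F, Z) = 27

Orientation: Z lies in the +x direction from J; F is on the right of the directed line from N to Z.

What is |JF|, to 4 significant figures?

14.96

J is at the origin; J and Z share the same y with |JZ| = 40.8 and Z in +x, so Z = (40.8, 0). JN runs at 43.2° with |JN| = 18.7, so N = (13.63, 12.80). F is determined by |NF| = 17.5 and |FZ| = 27.0 together: it lies at the intersection of circle(N, 17.5) and circle(Z, 27.0). With |NZ| = 30.03, the foot of the radical line on NZ is 7.978 from N and the perpendicular offset is √(17.5² − 7.978²) = 15.58. Taking the right-of-NZ solution: F = (14.21, -4.689).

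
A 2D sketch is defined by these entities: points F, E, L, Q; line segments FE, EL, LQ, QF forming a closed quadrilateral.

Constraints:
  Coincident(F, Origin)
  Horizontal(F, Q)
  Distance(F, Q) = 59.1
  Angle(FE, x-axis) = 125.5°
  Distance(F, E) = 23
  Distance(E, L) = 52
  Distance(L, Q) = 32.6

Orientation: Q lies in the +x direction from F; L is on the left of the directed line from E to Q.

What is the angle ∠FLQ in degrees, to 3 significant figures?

96.5°

Checks: |EL| = 52.00 ✓; |LQ| = 32.60 ✓.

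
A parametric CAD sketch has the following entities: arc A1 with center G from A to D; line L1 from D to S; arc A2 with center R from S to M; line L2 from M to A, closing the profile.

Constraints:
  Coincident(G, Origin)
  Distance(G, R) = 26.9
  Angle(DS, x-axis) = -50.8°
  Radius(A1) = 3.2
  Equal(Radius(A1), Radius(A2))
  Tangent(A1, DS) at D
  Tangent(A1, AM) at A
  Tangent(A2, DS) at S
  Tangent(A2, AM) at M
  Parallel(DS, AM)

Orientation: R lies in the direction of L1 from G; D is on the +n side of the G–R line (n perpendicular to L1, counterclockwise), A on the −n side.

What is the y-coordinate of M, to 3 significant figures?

-22.9

The slot axis is L1's direction at -50.8°, so u = (cos -50.8°, sin -50.8°) = (0.632, -0.775) and n = (−sin -50.8°, cos -50.8°) = (0.775, 0.632). G is at the origin and R lies 26.9 along u from G, so R = 26.9·u = (17.0, -20.8). Tangency of A1 to both parallel lines with radius 3.2 puts D and A at G ± 3.2·n: D = (2.48, 2.02), A = (-2.48, -2.02). Equal radii place S and M the same way about R: S = R + 3.2·n = (19.5, -18.8), M = R − 3.2·n = (14.5, -22.9). So M.y = -22.9.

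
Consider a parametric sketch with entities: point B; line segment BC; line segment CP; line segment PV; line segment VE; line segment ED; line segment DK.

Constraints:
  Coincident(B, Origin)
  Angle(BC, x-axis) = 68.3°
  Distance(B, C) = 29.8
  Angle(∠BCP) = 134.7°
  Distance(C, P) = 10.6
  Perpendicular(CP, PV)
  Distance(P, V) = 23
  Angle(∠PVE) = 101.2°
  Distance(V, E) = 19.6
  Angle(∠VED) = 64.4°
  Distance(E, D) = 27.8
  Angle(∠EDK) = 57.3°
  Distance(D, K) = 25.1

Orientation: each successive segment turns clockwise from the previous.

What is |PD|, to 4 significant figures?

12.31

B is at the origin; BC runs at 68.3° with length 29.8, so C = (11.02, 27.69). ∠BCP = 134.7° gives CP at 23.00° from the x-axis; with |CP| = 10.6, P = (20.78, 31.83). CP is perpendicular to PV, so PV runs at -67.00°; with |PV| = 23.0, V = (29.76, 10.66). ∠PVE = 101.2° gives VE at -145.8° from the x-axis; with |VE| = 19.6, E = (13.55, -0.3585). ∠VED = 64.4° gives ED at 98.60° from the x-axis; with |ED| = 27.8, D = (9.395, 27.13). Then |PD| = |D − P| = 12.31.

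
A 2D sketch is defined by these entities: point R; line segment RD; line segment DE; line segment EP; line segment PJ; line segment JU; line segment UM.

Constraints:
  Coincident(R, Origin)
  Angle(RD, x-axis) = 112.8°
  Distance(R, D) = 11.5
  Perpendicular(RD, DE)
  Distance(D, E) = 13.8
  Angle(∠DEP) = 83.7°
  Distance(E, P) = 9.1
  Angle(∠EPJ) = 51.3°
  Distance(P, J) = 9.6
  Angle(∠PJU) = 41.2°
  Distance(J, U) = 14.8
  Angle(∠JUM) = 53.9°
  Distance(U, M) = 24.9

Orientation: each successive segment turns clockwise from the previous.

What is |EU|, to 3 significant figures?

7.69

R is at the origin; RD runs at 112.8° with length 11.5, so D = (-4.46, 10.6). RD is perpendicular to DE, so DE runs at 22.8°; with |DE| = 13.8, E = (8.27, 15.9). ∠DEP = 83.7° gives EP at -73.5° from the x-axis; with |EP| = 9.1, P = (10.8, 7.22). ∠EPJ = 51.3° gives PJ at 158° from the x-axis; with |PJ| = 9.6, J = (1.96, 10.9). ∠PJU = 41.2° gives JU at 19.0° from the x-axis; with |JU| = 14.8, U = (16.0, 15.7). Then |EU| = |U − E| = 7.69.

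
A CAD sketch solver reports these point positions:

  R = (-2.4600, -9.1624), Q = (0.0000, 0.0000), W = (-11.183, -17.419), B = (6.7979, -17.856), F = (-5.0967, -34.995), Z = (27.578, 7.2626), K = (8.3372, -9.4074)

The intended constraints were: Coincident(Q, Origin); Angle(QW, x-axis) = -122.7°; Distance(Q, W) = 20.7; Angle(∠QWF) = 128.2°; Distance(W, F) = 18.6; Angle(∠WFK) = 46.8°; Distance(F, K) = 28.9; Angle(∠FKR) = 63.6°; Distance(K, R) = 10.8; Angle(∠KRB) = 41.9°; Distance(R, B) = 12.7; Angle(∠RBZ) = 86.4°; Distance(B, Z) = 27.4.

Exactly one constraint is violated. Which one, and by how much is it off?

Distance(B, Z) = 27.4 — off by 5.20.

Q = (0.00, 0.00) ✓; QW at -122.7° ✓; |QW| = 20.70 ✓; ∠QWF = 128.2° ✓; |WF| = 18.60 ✓; ∠WFK = 46.80° ✓; |FK| = 28.90 ✓; ∠FKR = 63.60° ✓; |KR| = 10.80 ✓; ∠KRB = 41.90° ✓; |RB| = 12.70 ✓; ∠RBZ = 86.40° ✓; |BZ| = 32.60 ✗.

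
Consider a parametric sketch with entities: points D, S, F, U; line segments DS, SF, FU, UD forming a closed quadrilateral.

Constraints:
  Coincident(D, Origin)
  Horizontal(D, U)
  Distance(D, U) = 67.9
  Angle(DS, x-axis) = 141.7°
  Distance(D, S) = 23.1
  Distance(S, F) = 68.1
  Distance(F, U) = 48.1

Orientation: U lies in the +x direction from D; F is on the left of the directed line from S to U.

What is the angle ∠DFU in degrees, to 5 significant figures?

76.120°

Checks: |SF| = 68.10 ✓; |FU| = 48.10 ✓.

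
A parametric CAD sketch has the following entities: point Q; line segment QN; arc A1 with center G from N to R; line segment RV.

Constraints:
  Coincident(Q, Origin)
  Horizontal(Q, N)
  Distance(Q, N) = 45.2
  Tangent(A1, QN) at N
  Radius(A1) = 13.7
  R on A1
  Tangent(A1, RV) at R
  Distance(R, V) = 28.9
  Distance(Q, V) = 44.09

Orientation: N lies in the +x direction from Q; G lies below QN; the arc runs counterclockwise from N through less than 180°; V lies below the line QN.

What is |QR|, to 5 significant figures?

33.531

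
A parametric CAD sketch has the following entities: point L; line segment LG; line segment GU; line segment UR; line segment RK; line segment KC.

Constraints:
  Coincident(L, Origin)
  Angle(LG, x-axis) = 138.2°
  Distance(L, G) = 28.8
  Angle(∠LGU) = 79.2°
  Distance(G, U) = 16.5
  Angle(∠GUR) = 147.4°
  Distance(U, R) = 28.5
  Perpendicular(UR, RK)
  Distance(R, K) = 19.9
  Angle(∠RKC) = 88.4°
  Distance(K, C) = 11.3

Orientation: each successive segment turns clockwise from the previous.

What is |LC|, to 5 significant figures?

15.256

L is at the origin; LG runs at 138.2° with length 28.8, so G = (-21.470, 19.196). ∠LGU = 79.2° gives GU at 37.400° from the x-axis; with |GU| = 16.5, U = (-8.3619, 29.218). ∠GUR = 147.4° gives UR at 4.8000° from the x-axis; with |UR| = 28.5, R = (20.038, 31.603). UR is perpendicular to RK, so RK runs at -85.200°; with |RK| = 19.9, K = (21.703, 11.772). ∠RKC = 88.4° gives KC at -176.80° from the x-axis; with |KC| = 11.3, C = (10.421, 11.142). Then |LC| = |C − L| = 15.256.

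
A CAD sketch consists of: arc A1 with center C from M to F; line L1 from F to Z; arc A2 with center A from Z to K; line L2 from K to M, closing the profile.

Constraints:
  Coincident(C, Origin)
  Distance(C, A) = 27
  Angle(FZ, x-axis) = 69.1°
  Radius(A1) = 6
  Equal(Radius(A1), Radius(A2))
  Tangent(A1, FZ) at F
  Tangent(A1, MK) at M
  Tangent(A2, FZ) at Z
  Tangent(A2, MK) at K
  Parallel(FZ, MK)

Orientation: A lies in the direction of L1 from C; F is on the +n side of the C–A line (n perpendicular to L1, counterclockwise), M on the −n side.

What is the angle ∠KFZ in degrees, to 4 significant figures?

23.96°

The slot axis is L1's direction at 69.1°, so u = (cos 69.1°, sin 69.1°) = (0.3567, 0.9342) and n = (−sin 69.1°, cos 69.1°) = (-0.9342, 0.3567). C is at the origin and A lies 27.0 along u from C, so A = 27.0·u = (9.632, 25.22). Tangency of A1 to both parallel lines with radius 6.0 puts F and M at C ± 6.0·n: F = (-5.605, 2.140), M = (5.605, -2.140). Equal radii place Z and K the same way about A: Z = A + 6.0·n = (4.027, 27.36), K = A − 6.0·n = (15.24, 23.08). Then cos ∠KFZ = FK·FZ / (|FK||FZ|), giving 23.96°.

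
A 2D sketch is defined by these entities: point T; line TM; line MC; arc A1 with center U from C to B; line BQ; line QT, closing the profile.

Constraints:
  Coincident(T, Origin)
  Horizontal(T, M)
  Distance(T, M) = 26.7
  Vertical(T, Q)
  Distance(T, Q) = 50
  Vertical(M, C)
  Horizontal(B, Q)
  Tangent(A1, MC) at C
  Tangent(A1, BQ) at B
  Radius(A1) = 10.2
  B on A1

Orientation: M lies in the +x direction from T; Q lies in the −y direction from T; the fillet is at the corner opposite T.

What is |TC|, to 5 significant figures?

47.926

The virtual corner opposite T is at (26.700, -50.000). The tangent condition forces UC to be normal to MC and since A1 is tangent to BQ there, UB ⟂ BQ, with radius 10.2, so the center U sits 10.2 in from both sides at U = (16.500, -39.800). That places the tangent points at C = (26.700, -39.800) on MC and B = (16.500, -50.000) on BQ. Then |TC| = |C − T| = 47.926.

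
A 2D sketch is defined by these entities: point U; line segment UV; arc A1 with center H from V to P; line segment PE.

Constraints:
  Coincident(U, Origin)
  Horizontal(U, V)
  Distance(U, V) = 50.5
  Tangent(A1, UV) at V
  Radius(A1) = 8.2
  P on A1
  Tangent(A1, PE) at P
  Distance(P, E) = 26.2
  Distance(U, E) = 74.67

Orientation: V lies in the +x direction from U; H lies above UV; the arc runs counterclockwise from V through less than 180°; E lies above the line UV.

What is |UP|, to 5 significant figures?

58.118

U is at the origin; U and V share the same y with |UV| = 50.5 and V on the +x side, so V = (50.500, 0.0000). Tangency of A1 to UV means the radius HV is perpendicular to UV, so H = V + (0, 8.2) = (50.500, 8.2000). Since HP ⟂ PE (tangency), |HE| = √(8.2² + 26.2²) = 27.453 regardless of where P sits on A1. So E lies on both circle(U, 74.67) and circle(H, 27.453); the above-UV intersection is E = (69.038, 28.449). P is the foot of the tangent from E: P = (57.926, 4.7221).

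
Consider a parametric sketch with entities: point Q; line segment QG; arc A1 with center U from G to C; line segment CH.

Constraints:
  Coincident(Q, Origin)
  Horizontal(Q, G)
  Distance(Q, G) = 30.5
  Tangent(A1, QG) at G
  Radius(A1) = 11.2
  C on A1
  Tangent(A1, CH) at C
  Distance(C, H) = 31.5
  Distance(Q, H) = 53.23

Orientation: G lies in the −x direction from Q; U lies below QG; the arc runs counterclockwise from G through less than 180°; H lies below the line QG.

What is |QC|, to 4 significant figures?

43.69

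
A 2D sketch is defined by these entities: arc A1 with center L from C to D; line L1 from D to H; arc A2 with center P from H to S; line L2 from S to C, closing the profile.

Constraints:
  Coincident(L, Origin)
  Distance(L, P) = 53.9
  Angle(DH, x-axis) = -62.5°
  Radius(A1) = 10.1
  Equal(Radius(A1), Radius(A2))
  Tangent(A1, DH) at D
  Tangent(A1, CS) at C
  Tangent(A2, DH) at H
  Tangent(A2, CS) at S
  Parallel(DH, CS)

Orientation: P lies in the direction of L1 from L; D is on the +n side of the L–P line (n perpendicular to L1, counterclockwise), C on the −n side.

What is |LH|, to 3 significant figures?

54.8

The slot axis is L1's direction at -62.5°, so u = (cos -62.5°, sin -62.5°) = (0.462, -0.887) and n = (−sin -62.5°, cos -62.5°) = (0.887, 0.462). L is at the origin and P lies 53.9 along u from L, so P = 53.9·u = (24.9, -47.8). Tangency of A1 to both parallel lines with radius 10.1 puts D and C at L ± 10.1·n: D = (8.96, 4.66), C = (-8.96, -4.66). Equal radii place H and S the same way about P: H = P + 10.1·n = (33.8, -43.1), S = P − 10.1·n = (15.9, -52.5). Then |LH| = |H − L| = 54.8.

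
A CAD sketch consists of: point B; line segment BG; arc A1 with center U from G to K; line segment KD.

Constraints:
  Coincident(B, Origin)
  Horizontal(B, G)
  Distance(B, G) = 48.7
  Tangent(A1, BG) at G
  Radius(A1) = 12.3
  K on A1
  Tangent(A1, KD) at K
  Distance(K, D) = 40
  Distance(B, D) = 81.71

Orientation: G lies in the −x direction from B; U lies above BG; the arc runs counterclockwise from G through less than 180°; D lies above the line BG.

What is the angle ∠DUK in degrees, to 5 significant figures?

72.907°

Checks: |BG| = 48.70 ✓; |UK| = 12.30 ✓; ∠(UK, KD) = 90.00° ✓; |KD| = 40.00 ✓; |BD| = 81.71 ✓.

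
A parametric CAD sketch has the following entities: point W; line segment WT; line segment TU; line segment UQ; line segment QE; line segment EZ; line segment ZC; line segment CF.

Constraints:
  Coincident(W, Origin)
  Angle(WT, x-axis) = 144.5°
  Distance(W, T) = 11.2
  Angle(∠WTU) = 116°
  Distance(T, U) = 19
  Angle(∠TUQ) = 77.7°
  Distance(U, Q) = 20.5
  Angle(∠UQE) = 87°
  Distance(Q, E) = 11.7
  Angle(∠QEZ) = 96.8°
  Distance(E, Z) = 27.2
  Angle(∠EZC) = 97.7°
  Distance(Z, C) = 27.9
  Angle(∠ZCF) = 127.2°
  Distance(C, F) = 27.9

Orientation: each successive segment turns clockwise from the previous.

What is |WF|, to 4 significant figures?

56.80

W is at the origin; WT runs at 144.5° with length 11.2, so T = (-9.118, 6.504). ∠WTU = 116.0° gives TU at 80.50° from the x-axis; with |TU| = 19.0, U = (-5.982, 25.24). ∠TUQ = 77.7° gives UQ at -21.80° from the x-axis; with |UQ| = 20.5, Q = (13.05, 17.63). ∠UQE = 87.0° gives QE at -114.8° from the x-axis; with |QE| = 11.7, E = (8.144, 7.009). ∠QEZ = 96.8° gives EZ at 162.0° from the x-axis; with |EZ| = 27.2, Z = (-17.72, 15.41). ∠EZC = 97.7° gives ZC at 79.70° from the x-axis; with |ZC| = 27.9, C = (-12.74, 42.86). ∠ZCF = 127.2° gives CF at 26.90° from the x-axis; with |CF| = 27.9, F = (12.15, 55.49). Then |WF| = |F − W| = 56.80.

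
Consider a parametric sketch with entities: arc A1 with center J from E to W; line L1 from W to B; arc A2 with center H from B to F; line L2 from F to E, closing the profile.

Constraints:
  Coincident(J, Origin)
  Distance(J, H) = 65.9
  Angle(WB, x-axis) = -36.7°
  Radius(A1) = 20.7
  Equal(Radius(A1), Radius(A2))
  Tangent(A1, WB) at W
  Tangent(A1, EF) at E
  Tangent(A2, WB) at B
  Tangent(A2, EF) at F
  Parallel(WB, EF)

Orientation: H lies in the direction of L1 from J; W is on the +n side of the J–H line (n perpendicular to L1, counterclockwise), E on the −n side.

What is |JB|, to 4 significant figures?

69.07

Tangency of A1 to both parallel lines with radius 20.7 puts W and E at J ± 20.7·n: W = (12.37, 16.60), E = (-12.37, -16.60). Equal radii place B and F the same way about H: B = H + 20.7·n = (65.21, -22.79), F = H − 20.7·n = (40.47, -55.98). Then |JB| = |B − J| = 69.07.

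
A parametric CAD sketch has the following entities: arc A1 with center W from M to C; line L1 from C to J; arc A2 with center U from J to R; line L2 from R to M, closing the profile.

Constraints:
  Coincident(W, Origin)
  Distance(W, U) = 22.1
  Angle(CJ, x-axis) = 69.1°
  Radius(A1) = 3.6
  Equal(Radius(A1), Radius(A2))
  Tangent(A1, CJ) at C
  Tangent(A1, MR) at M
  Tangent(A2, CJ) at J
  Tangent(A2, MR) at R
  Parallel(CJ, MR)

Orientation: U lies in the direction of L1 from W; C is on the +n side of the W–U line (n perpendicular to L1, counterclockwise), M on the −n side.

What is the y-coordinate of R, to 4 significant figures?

19.36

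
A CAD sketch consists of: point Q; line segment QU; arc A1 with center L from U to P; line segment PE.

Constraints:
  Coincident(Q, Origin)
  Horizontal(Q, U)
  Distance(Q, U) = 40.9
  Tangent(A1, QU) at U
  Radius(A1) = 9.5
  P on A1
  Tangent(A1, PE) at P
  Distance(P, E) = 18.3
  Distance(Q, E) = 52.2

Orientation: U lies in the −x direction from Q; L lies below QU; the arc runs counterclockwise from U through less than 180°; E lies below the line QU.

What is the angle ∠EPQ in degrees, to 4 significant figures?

82.35°

Q is at the origin; QU is horizontal with |QU| = 40.9 and U on the −x side, so U = (-40.90, 0.000). The tangent condition forces LU to be normal to QU, so L = U + (0, -9.5) = (-40.90, -9.500). Since LP ⟂ PE (tangency), |LE| = √(9.5² + 18.3²) = 20.62 regardless of where P sits on A1. So E lies on both circle(Q, 52.2) and circle(L, 20.62); the below-QU intersection is E = (-42.69, -30.04). P is the foot of the tangent from E: P = (-49.68, -13.13).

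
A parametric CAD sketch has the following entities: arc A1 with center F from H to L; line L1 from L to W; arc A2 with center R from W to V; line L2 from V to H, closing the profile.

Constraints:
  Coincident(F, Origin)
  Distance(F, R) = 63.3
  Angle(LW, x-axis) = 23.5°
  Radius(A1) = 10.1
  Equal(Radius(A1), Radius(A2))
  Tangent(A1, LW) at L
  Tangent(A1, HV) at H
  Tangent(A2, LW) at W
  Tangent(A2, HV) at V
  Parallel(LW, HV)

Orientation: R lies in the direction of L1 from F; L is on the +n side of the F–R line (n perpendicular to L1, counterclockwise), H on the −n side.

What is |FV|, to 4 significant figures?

64.10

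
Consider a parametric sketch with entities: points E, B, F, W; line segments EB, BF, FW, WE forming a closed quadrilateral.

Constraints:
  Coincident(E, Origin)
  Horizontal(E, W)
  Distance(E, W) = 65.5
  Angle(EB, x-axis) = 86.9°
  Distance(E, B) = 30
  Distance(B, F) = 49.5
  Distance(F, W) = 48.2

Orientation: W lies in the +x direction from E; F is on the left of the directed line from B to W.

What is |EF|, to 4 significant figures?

66.45

Checks: |BF| = 49.50 ✓; |FW| = 48.20 ✓.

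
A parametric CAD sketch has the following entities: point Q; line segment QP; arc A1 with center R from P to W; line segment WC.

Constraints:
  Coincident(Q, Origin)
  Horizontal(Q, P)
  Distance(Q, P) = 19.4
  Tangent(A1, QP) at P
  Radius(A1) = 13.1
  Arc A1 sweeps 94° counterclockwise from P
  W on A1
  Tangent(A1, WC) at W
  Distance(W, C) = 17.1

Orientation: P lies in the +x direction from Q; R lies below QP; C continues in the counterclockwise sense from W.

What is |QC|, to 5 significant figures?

31.970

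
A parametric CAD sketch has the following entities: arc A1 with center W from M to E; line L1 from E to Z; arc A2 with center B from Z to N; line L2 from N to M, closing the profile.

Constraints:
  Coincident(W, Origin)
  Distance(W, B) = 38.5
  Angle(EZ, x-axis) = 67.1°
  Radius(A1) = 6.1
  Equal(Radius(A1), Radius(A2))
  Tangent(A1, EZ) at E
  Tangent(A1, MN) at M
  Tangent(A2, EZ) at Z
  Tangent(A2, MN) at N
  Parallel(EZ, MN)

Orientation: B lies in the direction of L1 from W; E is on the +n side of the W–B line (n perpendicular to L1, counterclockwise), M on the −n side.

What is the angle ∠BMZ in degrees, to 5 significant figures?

8.5793°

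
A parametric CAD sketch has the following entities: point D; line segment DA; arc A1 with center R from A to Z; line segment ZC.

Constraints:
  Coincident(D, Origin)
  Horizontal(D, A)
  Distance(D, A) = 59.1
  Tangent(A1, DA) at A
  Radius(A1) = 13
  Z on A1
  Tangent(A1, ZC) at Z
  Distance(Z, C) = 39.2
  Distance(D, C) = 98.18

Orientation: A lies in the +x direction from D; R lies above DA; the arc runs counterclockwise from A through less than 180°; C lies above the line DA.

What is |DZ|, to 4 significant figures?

70.92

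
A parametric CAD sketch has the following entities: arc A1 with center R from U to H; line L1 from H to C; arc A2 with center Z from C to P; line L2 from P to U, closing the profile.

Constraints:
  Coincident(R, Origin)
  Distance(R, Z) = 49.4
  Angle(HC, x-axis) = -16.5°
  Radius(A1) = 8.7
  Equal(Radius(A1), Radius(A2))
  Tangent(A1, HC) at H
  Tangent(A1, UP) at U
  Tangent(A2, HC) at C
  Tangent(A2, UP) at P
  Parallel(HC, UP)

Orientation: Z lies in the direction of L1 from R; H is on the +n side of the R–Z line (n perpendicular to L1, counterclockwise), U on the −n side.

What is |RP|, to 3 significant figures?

50.2

The slot axis is L1's direction at -16.5°, so u = (cos -16.5°, sin -16.5°) = (0.959, -0.284) and n = (−sin -16.5°, cos -16.5°) = (0.284, 0.959). R is at the origin and Z lies 49.4 along u from R, so Z = 49.4·u = (47.4, -14.0). Tangency of A1 to both parallel lines with radius 8.7 puts H and U at R ± 8.7·n: H = (2.47, 8.34), U = (-2.47, -8.34). Equal radii place C and P the same way about Z: C = Z + 8.7·n = (49.8, -5.69), P = Z − 8.7·n = (44.9, -22.4). Then |RP| = |P − R| = 50.2.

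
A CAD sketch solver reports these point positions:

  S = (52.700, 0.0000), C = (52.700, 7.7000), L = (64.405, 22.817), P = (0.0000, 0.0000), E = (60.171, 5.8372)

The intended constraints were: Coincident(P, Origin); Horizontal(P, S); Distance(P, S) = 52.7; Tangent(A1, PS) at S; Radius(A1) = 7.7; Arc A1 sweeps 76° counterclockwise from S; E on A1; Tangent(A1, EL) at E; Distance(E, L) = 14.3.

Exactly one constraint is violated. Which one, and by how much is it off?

Distance(E, L) = 14.3 — off by 3.20.

P = (0.00, 0.00) ✓; P.y = 0.00, S.y = 0.00 ✓; |PS| = 52.70 ✓; ∠(CS, SP) = 90.00° ✓; |CS| = 7.700 ✓; bearing(C→E) − bearing(C→S) = 76.00° ✓; |CE| = 7.700 ✓; ∠(CE, EL) = 90.00° ✓; |EL| = 17.50 ✗.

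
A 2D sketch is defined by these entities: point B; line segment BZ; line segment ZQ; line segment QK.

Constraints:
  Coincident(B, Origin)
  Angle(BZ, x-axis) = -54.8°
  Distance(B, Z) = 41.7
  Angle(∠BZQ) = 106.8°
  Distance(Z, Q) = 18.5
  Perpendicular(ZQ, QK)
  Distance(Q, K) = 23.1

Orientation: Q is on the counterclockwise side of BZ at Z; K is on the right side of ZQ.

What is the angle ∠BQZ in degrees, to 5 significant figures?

52.572°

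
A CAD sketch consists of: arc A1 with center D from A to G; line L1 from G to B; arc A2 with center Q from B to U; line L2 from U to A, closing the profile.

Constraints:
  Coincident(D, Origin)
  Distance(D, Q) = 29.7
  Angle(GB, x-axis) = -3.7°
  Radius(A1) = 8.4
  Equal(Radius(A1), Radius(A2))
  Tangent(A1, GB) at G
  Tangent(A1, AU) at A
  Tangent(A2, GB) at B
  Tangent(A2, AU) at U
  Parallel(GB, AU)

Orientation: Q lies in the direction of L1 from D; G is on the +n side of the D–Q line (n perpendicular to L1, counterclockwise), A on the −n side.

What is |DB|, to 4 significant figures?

30.87

The slot axis is L1's direction at -3.7°, so u = (cos -3.7°, sin -3.7°) = (0.9979, -0.06453) and n = (−sin -3.7°, cos -3.7°) = (0.06453, 0.9979). D is at the origin and Q lies 29.7 along u from D, so Q = 29.7·u = (29.64, -1.917). Tangency of A1 to both parallel lines with radius 8.4 puts G and A at D ± 8.4·n: G = (0.5421, 8.382), A = (-0.5421, -8.382). Equal radii place B and U the same way about Q: B = Q + 8.4·n = (30.18, 6.466), U = Q − 8.4·n = (29.10, -10.30). Then |DB| = |B − D| = 30.87.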